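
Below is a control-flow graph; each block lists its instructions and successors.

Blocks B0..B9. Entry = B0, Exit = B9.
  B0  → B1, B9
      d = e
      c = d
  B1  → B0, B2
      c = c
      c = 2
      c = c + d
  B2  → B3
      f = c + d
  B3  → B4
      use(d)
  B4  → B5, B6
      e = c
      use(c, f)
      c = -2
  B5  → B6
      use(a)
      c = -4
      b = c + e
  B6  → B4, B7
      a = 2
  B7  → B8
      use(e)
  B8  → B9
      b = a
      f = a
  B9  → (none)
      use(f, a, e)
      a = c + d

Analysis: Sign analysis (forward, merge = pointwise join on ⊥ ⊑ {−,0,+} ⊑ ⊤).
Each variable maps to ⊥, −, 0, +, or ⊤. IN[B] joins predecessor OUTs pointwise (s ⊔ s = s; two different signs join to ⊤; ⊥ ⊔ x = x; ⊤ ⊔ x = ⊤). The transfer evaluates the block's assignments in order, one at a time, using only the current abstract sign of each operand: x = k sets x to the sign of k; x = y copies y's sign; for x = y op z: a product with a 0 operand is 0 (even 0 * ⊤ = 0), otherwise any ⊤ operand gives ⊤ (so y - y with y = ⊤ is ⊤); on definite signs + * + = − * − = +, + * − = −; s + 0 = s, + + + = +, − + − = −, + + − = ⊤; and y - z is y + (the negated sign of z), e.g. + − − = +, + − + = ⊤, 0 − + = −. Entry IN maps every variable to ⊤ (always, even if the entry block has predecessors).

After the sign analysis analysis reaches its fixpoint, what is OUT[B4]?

Per-block solution:
  B0:  IN=(all ⊤)  OUT=(all ⊤)
  B1:  IN=(all ⊤)  OUT=(all ⊤)
  B2:  IN=(all ⊤)  OUT=(all ⊤)
  B3:  IN=(all ⊤)  OUT=(all ⊤)
  B4:  IN=(all ⊤)  OUT={c:-; rest ⊤}
  B5:  IN={c:-; rest ⊤}  OUT={c:-; rest ⊤}
  B6:  IN={c:-; rest ⊤}  OUT={a:+, c:-; rest ⊤}
  B7:  IN={a:+, c:-; rest ⊤}  OUT={a:+, c:-; rest ⊤}
  B8:  IN={a:+, c:-; rest ⊤}  OUT={a:+, b:+, c:-, f:+; rest ⊤}
  B9:  IN=(all ⊤)  OUT=(all ⊤)

Merge at B4: IN[B4] = OUT[B3] ⊔ OUT[B6] = {a: ⊤, b: ⊤, c: ⊤, d: ⊤, e: ⊤, f: ⊤}
Applying B4's transfer function to that IN value gives OUT[B4] (row B4 above).

Answer: {a: ⊤, b: ⊤, c: -, d: ⊤, e: ⊤, f: ⊤}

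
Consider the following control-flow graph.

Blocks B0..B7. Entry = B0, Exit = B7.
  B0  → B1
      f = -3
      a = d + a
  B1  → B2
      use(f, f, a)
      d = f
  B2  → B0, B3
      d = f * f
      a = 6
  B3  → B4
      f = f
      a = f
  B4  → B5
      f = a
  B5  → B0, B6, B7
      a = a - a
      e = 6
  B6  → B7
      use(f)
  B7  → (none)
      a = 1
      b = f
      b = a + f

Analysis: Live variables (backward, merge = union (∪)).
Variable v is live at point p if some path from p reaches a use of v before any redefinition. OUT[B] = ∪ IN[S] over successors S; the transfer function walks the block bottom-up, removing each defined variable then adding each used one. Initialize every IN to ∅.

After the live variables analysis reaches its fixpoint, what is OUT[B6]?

Answer: {f}

Derivation:
Fixpoint table:
  B0:   IN={a, d}   OUT={a, f}
  B1:   IN={a, f}   OUT={f}
  B2:   IN={f}   OUT={a, d, f}
  B3:   IN={d, f}   OUT={a, d}
  B4:   IN={a, d}   OUT={a, d, f}
  B5:   IN={a, d, f}   OUT={a, d, f}
  B6:   IN={f}   OUT={f}
  B7:   IN={f}   OUT={}

Merge at B6: OUT[B6] = IN[B7] = {f}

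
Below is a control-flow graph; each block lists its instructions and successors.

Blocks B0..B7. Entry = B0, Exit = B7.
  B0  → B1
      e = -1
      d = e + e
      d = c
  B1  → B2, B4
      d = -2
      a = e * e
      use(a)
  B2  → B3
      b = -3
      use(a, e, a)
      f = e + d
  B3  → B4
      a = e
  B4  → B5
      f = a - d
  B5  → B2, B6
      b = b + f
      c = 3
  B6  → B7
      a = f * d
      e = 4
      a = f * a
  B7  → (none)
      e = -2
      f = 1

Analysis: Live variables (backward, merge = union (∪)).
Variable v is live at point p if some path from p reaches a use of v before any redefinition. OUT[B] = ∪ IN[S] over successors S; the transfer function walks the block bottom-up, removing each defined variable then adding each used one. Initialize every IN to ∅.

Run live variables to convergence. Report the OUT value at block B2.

Per-block solution:
  B0:  IN={b, c}  OUT={b, e}
  B1:  IN={b, e}  OUT={a, b, d, e}
  B2:  IN={a, d, e}  OUT={b, d, e}
  B3:  IN={b, d, e}  OUT={a, b, d, e}
  B4:  IN={a, b, d, e}  OUT={a, b, d, e, f}
  B5:  IN={a, b, d, e, f}  OUT={a, d, e, f}
  B6:  IN={d, f}  OUT={}
  B7:  IN={}  OUT={}

Merge at B2: OUT[B2] = IN[B3] = {b, d, e}

Answer: {b, d, e}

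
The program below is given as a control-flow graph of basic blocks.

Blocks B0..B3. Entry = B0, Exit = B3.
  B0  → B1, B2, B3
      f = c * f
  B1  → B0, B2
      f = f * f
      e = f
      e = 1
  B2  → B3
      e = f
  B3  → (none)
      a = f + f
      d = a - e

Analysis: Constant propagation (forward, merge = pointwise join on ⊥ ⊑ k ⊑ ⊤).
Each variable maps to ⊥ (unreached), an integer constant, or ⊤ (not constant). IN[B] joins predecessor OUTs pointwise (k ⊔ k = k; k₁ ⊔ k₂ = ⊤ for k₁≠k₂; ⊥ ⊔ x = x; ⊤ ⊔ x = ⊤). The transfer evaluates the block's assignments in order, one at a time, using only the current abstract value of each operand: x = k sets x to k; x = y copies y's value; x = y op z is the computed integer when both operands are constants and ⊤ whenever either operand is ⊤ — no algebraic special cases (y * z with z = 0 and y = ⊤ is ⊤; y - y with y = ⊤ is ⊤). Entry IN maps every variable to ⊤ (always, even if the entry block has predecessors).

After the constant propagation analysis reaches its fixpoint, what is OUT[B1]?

Per-block solution:
  B0: | IN=(all ⊤) | OUT=(all ⊤)
  B1: | IN=(all ⊤) | OUT={e:1; rest ⊤}
  B2: | IN=(all ⊤) | OUT=(all ⊤)
  B3: | IN=(all ⊤) | OUT=(all ⊤)

Merge at B1: IN[B1] = OUT[B0] = {a: ⊤, b: ⊤, c: ⊤, d: ⊤, e: ⊤, f: ⊤}
Applying B1's transfer function to that IN value gives OUT[B1] (row B1 above).

Answer: {a: ⊤, b: ⊤, c: ⊤, d: ⊤, e: 1, f: ⊤}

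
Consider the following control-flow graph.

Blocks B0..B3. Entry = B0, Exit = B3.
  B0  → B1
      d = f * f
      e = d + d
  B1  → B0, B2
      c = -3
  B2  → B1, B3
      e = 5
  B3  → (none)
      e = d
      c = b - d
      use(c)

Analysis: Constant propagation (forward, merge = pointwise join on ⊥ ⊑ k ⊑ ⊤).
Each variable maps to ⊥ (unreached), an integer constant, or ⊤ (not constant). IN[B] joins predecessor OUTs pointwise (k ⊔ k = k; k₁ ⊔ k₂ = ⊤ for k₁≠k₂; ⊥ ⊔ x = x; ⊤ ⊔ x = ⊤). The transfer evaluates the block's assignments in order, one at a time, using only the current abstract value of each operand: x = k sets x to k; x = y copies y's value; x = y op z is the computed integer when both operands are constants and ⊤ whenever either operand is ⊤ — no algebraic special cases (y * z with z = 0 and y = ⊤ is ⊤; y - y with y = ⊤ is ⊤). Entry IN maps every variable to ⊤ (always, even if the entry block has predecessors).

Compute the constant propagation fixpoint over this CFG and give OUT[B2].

Answer: {a: ⊤, b: ⊤, c: -3, d: ⊤, e: 5, f: ⊤}

Derivation:
Fixpoint table:
  B0:   IN=(all ⊤)   OUT=(all ⊤)
  B1:   IN=(all ⊤)   OUT={c:-3; rest ⊤}
  B2:   IN={c:-3; rest ⊤}   OUT={c:-3, e:5; rest ⊤}
  B3:   IN={c:-3, e:5; rest ⊤}   OUT=(all ⊤)

Merge at B2: IN[B2] = OUT[B1] = {a: ⊤, b: ⊤, c: -3, d: ⊤, e: ⊤, f: ⊤}
Applying B2's transfer function to that IN value gives OUT[B2] (row B2 above).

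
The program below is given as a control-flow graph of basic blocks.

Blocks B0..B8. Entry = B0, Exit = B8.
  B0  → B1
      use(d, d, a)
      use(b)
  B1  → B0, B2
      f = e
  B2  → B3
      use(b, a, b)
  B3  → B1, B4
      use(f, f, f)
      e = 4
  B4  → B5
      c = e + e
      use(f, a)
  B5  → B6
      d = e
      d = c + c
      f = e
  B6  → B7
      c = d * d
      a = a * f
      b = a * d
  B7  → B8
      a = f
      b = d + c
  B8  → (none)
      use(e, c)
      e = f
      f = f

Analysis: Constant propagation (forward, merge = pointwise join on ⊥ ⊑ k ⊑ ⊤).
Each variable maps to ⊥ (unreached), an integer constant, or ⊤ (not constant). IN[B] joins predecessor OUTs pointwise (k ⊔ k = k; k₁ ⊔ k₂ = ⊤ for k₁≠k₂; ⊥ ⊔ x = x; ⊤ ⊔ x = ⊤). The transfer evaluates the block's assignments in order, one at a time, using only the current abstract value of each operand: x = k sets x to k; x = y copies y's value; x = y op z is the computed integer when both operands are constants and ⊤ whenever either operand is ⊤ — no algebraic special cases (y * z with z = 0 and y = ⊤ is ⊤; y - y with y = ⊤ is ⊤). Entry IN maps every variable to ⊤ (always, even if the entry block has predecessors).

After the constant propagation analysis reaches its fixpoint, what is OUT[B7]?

Answer: {a: 4, b: 272, c: 256, d: 16, e: 4, f: 4}

Working:
Fixpoint table:
  B0: | IN=(all ⊤) | OUT=(all ⊤)
  B1: | IN=(all ⊤) | OUT=(all ⊤)
  B2: | IN=(all ⊤) | OUT=(all ⊤)
  B3: | IN=(all ⊤) | OUT={e:4; rest ⊤}
  B4: | IN={e:4; rest ⊤} | OUT={c:8, e:4; rest ⊤}
  B5: | IN={c:8, e:4; rest ⊤} | OUT={c:8, d:16, e:4, f:4; rest ⊤}
  B6: | IN={c:8, d:16, e:4, f:4; rest ⊤} | OUT={c:256, d:16, e:4, f:4; rest ⊤}
  B7: | IN={c:256, d:16, e:4, f:4; rest ⊤} | OUT={a:4, b:272, c:256, d:16, e:4, f:4; rest ⊤}
  B8: | IN={a:4, b:272, c:256, d:16, e:4, f:4; rest ⊤} | OUT={a:4, b:272, c:256, d:16, e:4, f:4; rest ⊤}

Merge at B7: IN[B7] = OUT[B6] = {a: ⊤, b: ⊤, c: 256, d: 16, e: 4, f: 4}
Applying B7's transfer function to that IN value gives OUT[B7] (row B7 above).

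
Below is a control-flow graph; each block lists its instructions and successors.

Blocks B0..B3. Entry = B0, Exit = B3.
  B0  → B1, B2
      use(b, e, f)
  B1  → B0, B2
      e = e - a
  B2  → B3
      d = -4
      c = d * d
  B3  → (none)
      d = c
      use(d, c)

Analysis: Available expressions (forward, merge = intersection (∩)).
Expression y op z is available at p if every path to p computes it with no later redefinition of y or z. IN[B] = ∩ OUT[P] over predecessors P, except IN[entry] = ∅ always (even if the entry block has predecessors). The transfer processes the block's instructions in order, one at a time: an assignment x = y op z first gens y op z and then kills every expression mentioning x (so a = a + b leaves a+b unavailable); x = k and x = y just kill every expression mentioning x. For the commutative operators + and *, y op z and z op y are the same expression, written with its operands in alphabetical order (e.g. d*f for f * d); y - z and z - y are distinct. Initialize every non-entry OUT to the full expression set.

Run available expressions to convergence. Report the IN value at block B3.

Fixpoint table:
  B0: | IN={} | OUT={}
  B1: | IN={} | OUT={}
  B2: | IN={} | OUT={d*d}
  B3: | IN={d*d} | OUT={}

Merge at B3: IN[B3] = OUT[B2] = {d*d}

Answer: {d*d}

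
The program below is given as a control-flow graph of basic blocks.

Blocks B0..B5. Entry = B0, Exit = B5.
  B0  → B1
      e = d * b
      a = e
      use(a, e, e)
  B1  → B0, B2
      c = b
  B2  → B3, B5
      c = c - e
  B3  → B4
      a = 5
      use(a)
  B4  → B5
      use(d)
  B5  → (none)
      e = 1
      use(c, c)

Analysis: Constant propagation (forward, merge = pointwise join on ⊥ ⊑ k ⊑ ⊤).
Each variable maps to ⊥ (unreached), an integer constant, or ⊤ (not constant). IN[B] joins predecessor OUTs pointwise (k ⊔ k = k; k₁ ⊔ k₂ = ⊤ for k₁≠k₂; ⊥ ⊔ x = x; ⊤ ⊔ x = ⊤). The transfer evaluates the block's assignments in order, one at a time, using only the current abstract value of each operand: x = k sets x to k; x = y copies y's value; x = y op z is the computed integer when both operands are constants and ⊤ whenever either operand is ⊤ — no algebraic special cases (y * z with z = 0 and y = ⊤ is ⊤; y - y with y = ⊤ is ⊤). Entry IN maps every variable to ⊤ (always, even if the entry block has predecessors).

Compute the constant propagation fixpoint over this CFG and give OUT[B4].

Per-block solution:
  B0:  IN=(all ⊤)  OUT=(all ⊤)
  B1:  IN=(all ⊤)  OUT=(all ⊤)
  B2:  IN=(all ⊤)  OUT=(all ⊤)
  B3:  IN=(all ⊤)  OUT={a:5; rest ⊤}
  B4:  IN={a:5; rest ⊤}  OUT={a:5; rest ⊤}
  B5:  IN=(all ⊤)  OUT={e:1; rest ⊤}

Merge at B4: IN[B4] = OUT[B3] = {a: 5, b: ⊤, c: ⊤, d: ⊤, e: ⊤, f: ⊤}
Applying B4's transfer function to that IN value gives OUT[B4] (row B4 above).

Answer: {a: 5, b: ⊤, c: ⊤, d: ⊤, e: ⊤, f: ⊤}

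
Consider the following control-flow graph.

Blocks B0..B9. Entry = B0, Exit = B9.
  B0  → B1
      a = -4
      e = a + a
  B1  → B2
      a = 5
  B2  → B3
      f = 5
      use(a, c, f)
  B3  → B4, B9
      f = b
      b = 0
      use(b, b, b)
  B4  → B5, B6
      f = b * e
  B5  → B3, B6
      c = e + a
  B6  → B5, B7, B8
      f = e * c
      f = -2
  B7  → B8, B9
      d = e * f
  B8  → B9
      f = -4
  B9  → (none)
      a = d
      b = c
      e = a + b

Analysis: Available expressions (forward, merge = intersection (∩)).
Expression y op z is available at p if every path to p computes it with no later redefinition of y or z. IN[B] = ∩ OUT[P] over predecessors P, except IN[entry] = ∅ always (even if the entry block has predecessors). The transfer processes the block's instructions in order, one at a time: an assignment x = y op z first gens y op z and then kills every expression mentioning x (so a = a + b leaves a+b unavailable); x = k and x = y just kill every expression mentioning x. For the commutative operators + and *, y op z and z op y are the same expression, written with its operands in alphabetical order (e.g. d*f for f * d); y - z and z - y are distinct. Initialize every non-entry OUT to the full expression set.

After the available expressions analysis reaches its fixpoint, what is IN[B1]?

Fixpoint table:
  B0: | IN={} | OUT={a+a}
  B1: | IN={a+a} | OUT={}
  B2: | IN={} | OUT={}
  B3: | IN={} | OUT={}
  B4: | IN={} | OUT={b*e}
  B5: | IN={b*e} | OUT={a+e, b*e}
  B6: | IN={b*e} | OUT={b*e, c*e}
  B7: | IN={b*e, c*e} | OUT={b*e, c*e, e*f}
  B8: | IN={b*e, c*e} | OUT={b*e, c*e}
  B9: | IN={} | OUT={a+b}

Merge at B1: IN[B1] = OUT[B0] = {a+a}

Answer: {a+a}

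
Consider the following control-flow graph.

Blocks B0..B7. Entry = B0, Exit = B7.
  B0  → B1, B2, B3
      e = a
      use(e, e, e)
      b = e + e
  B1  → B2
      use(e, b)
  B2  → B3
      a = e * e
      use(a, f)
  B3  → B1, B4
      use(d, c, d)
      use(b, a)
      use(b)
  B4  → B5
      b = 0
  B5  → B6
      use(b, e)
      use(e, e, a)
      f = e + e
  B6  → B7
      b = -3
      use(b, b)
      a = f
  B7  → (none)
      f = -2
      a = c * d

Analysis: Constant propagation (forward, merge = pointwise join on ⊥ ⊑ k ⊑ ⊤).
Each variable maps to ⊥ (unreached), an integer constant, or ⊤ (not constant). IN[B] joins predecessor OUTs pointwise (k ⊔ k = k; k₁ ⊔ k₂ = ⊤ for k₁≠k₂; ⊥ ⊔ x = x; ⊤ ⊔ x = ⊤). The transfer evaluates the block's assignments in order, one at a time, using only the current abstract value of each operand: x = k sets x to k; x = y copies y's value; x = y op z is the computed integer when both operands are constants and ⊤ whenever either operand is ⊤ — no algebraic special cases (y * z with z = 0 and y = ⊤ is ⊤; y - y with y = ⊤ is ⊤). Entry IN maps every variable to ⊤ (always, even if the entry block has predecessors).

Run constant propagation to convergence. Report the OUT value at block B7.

Answer: {a: ⊤, b: -3, c: ⊤, d: ⊤, e: ⊤, f: -2}

Working:
Converged values:
  B0: | IN=(all ⊤) | OUT=(all ⊤)
  B1: | IN=(all ⊤) | OUT=(all ⊤)
  B2: | IN=(all ⊤) | OUT=(all ⊤)
  B3: | IN=(all ⊤) | OUT=(all ⊤)
  B4: | IN=(all ⊤) | OUT={b:0; rest ⊤}
  B5: | IN={b:0; rest ⊤} | OUT={b:0; rest ⊤}
  B6: | IN={b:0; rest ⊤} | OUT={b:-3; rest ⊤}
  B7: | IN={b:-3; rest ⊤} | OUT={b:-3, f:-2; rest ⊤}

Merge at B7: IN[B7] = OUT[B6] = {a: ⊤, b: -3, c: ⊤, d: ⊤, e: ⊤, f: ⊤}
Applying B7's transfer function to that IN value gives OUT[B7] (row B7 above).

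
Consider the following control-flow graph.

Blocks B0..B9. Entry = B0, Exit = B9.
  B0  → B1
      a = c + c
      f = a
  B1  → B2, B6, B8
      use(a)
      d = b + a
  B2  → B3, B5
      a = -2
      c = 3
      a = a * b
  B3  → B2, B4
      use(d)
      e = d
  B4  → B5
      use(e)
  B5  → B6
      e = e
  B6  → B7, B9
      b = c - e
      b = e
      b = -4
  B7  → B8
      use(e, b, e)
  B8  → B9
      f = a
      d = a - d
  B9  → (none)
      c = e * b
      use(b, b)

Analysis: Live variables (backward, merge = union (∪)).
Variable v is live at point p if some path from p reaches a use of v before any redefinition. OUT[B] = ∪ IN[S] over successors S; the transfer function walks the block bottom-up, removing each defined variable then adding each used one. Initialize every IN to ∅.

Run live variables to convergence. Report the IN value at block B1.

Fixpoint table:
  B0: | IN={b, c, e} | OUT={a, b, c, e}
  B1: | IN={a, b, c, e} | OUT={a, b, c, d, e}
  B2: | IN={b, d, e} | OUT={a, b, c, d, e}
  B3: | IN={a, b, c, d} | OUT={a, b, c, d, e}
  B4: | IN={a, c, d, e} | OUT={a, c, d, e}
  B5: | IN={a, c, d, e} | OUT={a, c, d, e}
  B6: | IN={a, c, d, e} | OUT={a, b, d, e}
  B7: | IN={a, b, d, e} | OUT={a, b, d, e}
  B8: | IN={a, b, d, e} | OUT={b, e}
  B9: | IN={b, e} | OUT={}

Merge at B1: OUT[B1] = IN[B2] ⊔ IN[B6] ⊔ IN[B8] = {a, b, c, d, e}
Applying B1's transfer function to that OUT value gives IN[B1] (row B1 above).

Answer: {a, b, c, e}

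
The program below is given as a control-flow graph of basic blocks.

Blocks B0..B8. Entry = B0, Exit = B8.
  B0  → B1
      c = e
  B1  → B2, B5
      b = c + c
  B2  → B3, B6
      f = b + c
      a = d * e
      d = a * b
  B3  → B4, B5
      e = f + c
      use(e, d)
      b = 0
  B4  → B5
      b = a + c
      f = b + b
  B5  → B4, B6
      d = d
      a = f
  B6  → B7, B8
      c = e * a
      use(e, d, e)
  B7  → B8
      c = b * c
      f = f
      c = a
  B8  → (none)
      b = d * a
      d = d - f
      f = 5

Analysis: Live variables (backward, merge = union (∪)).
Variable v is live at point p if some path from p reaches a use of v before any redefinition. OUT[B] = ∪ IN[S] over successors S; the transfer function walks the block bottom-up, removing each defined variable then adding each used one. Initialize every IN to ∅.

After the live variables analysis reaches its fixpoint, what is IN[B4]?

Answer: {a, c, d, e}

Trace:
Converged values:
  B0:   IN={d, e, f}   OUT={c, d, e, f}
  B1:   IN={c, d, e, f}   OUT={b, c, d, e, f}
  B2:   IN={b, c, d, e}   OUT={a, b, c, d, e, f}
  B3:   IN={a, c, d, f}   OUT={a, b, c, d, e, f}
  B4:   IN={a, c, d, e}   OUT={b, c, d, e, f}
  B5:   IN={b, c, d, e, f}   OUT={a, b, c, d, e, f}
  B6:   IN={a, b, d, e, f}   OUT={a, b, c, d, f}
  B7:   IN={a, b, c, d, f}   OUT={a, d, f}
  B8:   IN={a, d, f}   OUT={}

Merge at B4: OUT[B4] = IN[B5] = {b, c, d, e, f}
Applying B4's transfer function to that OUT value gives IN[B4] (row B4 above).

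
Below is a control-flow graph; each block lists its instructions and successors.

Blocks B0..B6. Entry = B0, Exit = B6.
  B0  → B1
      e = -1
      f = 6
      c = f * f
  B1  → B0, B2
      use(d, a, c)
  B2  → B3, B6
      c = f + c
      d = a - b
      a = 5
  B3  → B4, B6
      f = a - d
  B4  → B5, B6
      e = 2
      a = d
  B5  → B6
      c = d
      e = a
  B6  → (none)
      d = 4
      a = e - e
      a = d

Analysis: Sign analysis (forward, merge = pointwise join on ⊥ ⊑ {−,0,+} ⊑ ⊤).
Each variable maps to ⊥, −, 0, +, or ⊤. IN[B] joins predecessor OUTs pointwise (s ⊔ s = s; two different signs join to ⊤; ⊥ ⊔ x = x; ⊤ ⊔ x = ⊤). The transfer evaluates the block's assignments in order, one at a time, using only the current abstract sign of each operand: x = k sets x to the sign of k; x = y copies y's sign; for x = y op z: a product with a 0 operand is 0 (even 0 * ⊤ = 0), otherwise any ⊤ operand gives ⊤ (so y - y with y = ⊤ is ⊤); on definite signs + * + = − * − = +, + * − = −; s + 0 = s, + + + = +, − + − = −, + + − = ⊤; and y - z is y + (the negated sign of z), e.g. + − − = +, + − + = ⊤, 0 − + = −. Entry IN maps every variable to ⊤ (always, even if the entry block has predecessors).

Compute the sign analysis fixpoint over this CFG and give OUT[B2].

Fixpoint table:
  B0: | IN=(all ⊤) | OUT={c:+, e:-, f:+; rest ⊤}
  B1: | IN={c:+, e:-, f:+; rest ⊤} | OUT={c:+, e:-, f:+; rest ⊤}
  B2: | IN={c:+, e:-, f:+; rest ⊤} | OUT={a:+, c:+, e:-, f:+; rest ⊤}
  B3: | IN={a:+, c:+, e:-, f:+; rest ⊤} | OUT={a:+, c:+, e:-; rest ⊤}
  B4: | IN={a:+, c:+, e:-; rest ⊤} | OUT={c:+, e:+; rest ⊤}
  B5: | IN={c:+, e:+; rest ⊤} | OUT=(all ⊤)
  B6: | IN=(all ⊤) | OUT={a:+, d:+; rest ⊤}

Merge at B2: IN[B2] = OUT[B1] = {a: ⊤, b: ⊤, c: +, d: ⊤, e: -, f: +}
Applying B2's transfer function to that IN value gives OUT[B2] (row B2 above).

Answer: {a: +, b: ⊤, c: +, d: ⊤, e: -, f: +}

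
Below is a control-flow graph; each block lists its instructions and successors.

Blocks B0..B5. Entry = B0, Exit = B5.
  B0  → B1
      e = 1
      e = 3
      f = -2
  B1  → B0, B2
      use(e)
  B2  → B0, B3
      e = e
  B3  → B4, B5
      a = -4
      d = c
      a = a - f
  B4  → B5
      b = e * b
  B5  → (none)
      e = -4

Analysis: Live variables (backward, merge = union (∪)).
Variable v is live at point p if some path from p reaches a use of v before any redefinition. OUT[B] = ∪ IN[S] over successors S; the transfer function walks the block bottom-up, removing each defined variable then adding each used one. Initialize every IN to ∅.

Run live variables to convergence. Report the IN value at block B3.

Answer: {b, c, e, f}

Derivation:
Fixpoint table:
  B0: | IN={b, c} | OUT={b, c, e, f}
  B1: | IN={b, c, e, f} | OUT={b, c, e, f}
  B2: | IN={b, c, e, f} | OUT={b, c, e, f}
  B3: | IN={b, c, e, f} | OUT={b, e}
  B4: | IN={b, e} | OUT={}
  B5: | IN={} | OUT={}

Merge at B3: OUT[B3] = IN[B4] ⊔ IN[B5] = {b, e}
Applying B3's transfer function to that OUT value gives IN[B3] (row B3 above).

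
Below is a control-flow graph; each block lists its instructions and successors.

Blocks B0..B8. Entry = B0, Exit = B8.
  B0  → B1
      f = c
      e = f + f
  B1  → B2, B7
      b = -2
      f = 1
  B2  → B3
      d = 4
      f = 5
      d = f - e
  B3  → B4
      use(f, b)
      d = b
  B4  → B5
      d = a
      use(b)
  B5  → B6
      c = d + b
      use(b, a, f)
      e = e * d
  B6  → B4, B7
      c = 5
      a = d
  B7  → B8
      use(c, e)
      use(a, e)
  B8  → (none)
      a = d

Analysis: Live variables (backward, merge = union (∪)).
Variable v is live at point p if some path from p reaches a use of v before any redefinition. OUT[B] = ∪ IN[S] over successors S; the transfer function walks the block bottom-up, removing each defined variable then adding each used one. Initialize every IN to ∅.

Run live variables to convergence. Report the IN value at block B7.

Answer: {a, c, d, e}

Trace:
Per-block solution:
  B0:  IN={a, c, d}  OUT={a, c, d, e}
  B1:  IN={a, c, d, e}  OUT={a, b, c, d, e}
  B2:  IN={a, b, e}  OUT={a, b, e, f}
  B3:  IN={a, b, e, f}  OUT={a, b, e, f}
  B4:  IN={a, b, e, f}  OUT={a, b, d, e, f}
  B5:  IN={a, b, d, e, f}  OUT={b, d, e, f}
  B6:  IN={b, d, e, f}  OUT={a, b, c, d, e, f}
  B7:  IN={a, c, d, e}  OUT={d}
  B8:  IN={d}  OUT={}

Merge at B7: OUT[B7] = IN[B8] = {d}
Applying B7's transfer function to that OUT value gives IN[B7] (row B7 above).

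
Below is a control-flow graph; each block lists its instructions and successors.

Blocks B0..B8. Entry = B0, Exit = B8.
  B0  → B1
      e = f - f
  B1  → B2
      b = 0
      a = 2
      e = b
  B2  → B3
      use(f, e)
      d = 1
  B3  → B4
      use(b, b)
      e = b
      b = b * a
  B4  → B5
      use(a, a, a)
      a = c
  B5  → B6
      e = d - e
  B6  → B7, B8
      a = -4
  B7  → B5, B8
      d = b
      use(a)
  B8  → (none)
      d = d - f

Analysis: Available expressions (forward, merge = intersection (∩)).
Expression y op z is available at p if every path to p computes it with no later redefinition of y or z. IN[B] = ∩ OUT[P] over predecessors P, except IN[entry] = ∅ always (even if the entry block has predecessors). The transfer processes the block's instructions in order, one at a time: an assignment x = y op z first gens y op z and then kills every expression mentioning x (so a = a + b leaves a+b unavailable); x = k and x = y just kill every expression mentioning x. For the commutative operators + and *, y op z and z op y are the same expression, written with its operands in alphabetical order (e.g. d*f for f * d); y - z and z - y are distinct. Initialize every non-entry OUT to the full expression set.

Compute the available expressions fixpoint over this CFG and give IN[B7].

Converged values:
  B0:   IN={}   OUT={f-f}
  B1:   IN={f-f}   OUT={f-f}
  B2:   IN={f-f}   OUT={f-f}
  B3:   IN={f-f}   OUT={f-f}
  B4:   IN={f-f}   OUT={f-f}
  B5:   IN={f-f}   OUT={f-f}
  B6:   IN={f-f}   OUT={f-f}
  B7:   IN={f-f}   OUT={f-f}
  B8:   IN={f-f}   OUT={f-f}

Merge at B7: IN[B7] = OUT[B6] = {f-f}

Answer: {f-f}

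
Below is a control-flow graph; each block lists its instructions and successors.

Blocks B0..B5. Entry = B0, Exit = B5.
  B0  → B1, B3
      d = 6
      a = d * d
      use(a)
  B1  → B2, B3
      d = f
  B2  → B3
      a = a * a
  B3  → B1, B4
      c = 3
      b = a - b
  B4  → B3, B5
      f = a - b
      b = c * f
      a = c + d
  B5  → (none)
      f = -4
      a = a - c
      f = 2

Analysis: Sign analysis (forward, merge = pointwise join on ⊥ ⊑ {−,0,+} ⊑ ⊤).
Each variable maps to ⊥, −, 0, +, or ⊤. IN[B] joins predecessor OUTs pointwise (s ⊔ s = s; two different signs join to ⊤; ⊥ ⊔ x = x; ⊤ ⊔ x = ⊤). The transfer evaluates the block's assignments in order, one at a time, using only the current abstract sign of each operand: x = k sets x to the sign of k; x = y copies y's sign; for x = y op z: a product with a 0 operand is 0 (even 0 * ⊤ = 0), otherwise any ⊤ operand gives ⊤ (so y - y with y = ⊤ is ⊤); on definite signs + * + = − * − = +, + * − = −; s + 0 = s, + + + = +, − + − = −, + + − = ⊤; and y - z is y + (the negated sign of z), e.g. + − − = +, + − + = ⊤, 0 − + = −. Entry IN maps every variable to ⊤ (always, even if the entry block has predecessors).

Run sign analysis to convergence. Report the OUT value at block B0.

Converged values:
  B0:   IN=(all ⊤)   OUT={a:+, d:+; rest ⊤}
  B1:   IN=(all ⊤)   OUT=(all ⊤)
  B2:   IN=(all ⊤)   OUT=(all ⊤)
  B3:   IN=(all ⊤)   OUT={c:+; rest ⊤}
  B4:   IN={c:+; rest ⊤}   OUT={c:+; rest ⊤}
  B5:   IN={c:+; rest ⊤}   OUT={c:+, f:+; rest ⊤}

B0 is the boundary node: IN[B0] = {a: ⊤, b: ⊤, c: ⊤, d: ⊤, e: ⊤, f: ⊤}
Applying B0's transfer function to that IN value gives OUT[B0] (row B0 above).

Answer: {a: +, b: ⊤, c: ⊤, d: +, e: ⊤, f: ⊤}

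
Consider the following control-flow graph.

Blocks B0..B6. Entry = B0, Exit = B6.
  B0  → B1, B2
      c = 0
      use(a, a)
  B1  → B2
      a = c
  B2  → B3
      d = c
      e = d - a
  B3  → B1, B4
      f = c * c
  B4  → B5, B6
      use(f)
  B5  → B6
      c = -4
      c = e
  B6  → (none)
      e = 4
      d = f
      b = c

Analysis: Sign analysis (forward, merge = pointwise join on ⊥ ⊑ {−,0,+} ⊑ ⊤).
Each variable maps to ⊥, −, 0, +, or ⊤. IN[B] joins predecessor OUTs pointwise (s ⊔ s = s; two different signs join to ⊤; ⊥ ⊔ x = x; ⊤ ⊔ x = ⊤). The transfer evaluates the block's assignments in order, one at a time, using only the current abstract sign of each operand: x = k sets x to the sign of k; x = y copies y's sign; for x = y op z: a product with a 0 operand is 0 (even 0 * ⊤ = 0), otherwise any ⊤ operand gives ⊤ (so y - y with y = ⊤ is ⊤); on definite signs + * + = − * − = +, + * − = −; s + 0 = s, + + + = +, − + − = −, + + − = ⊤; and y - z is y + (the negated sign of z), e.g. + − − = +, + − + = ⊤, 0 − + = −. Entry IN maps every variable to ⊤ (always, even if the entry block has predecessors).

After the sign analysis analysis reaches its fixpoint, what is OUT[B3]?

Fixpoint table:
  B0:  IN=(all ⊤)  OUT={c:0; rest ⊤}
  B1:  IN={c:0; rest ⊤}  OUT={a:0, c:0; rest ⊤}
  B2:  IN={c:0; rest ⊤}  OUT={c:0, d:0; rest ⊤}
  B3:  IN={c:0, d:0; rest ⊤}  OUT={c:0, d:0, f:0; rest ⊤}
  B4:  IN={c:0, d:0, f:0; rest ⊤}  OUT={c:0, d:0, f:0; rest ⊤}
  B5:  IN={c:0, d:0, f:0; rest ⊤}  OUT={d:0, f:0; rest ⊤}
  B6:  IN={d:0, f:0; rest ⊤}  OUT={d:0, e:+, f:0; rest ⊤}

Merge at B3: IN[B3] = OUT[B2] = {a: ⊤, b: ⊤, c: 0, d: 0, e: ⊤, f: ⊤}
Applying B3's transfer function to that IN value gives OUT[B3] (row B3 above).

Answer: {a: ⊤, b: ⊤, c: 0, d: 0, e: ⊤, f: 0}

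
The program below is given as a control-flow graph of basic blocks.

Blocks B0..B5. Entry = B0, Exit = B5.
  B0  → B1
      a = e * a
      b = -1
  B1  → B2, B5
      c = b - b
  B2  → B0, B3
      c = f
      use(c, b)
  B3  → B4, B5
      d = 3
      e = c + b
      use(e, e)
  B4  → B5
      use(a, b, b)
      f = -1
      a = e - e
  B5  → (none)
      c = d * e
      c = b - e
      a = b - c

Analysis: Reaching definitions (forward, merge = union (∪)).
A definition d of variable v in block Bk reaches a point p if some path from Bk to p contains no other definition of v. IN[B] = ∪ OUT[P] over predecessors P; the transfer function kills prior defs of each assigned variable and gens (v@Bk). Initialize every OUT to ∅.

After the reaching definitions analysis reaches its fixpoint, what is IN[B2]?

Answer: {a@B0, b@B0, c@B1}

Derivation:
Per-block solution:
  B0:  IN={a@B0, b@B0, c@B2}  OUT={a@B0, b@B0, c@B2}
  B1:  IN={a@B0, b@B0, c@B2}  OUT={a@B0, b@B0, c@B1}
  B2:  IN={a@B0, b@B0, c@B1}  OUT={a@B0, b@B0, c@B2}
  B3:  IN={a@B0, b@B0, c@B2}  OUT={a@B0, b@B0, c@B2, d@B3, e@B3}
  B4:  IN={a@B0, b@B0, c@B2, d@B3, e@B3}  OUT={a@B4, b@B0, c@B2, d@B3, e@B3, f@B4}
  B5:  IN={a@B0, a@B4, b@B0, c@B1, c@B2, d@B3, e@B3, f@B4}  OUT={a@B5, b@B0, c@B5, d@B3, e@B3, f@B4}

Merge at B2: IN[B2] = OUT[B1] = {a@B0, b@B0, c@B1}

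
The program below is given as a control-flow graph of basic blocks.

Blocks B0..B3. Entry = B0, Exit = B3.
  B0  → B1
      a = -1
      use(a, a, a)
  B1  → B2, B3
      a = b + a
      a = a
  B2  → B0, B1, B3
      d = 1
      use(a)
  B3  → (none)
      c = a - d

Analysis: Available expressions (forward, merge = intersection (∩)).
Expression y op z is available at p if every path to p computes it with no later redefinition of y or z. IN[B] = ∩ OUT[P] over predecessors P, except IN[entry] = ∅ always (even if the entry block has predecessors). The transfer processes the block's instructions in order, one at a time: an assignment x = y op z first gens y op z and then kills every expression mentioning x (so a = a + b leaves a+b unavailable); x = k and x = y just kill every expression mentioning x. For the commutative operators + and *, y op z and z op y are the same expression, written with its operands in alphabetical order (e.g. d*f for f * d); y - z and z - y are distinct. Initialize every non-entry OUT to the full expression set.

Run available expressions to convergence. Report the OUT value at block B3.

Answer: {a-d}

Derivation:
Fixpoint table:
  B0:   IN={}   OUT={}
  B1:   IN={}   OUT={}
  B2:   IN={}   OUT={}
  B3:   IN={}   OUT={a-d}

Merge at B3: IN[B3] = OUT[B1] ∩ OUT[B2] = {}
Applying B3's transfer function to that IN value gives OUT[B3] (row B3 above).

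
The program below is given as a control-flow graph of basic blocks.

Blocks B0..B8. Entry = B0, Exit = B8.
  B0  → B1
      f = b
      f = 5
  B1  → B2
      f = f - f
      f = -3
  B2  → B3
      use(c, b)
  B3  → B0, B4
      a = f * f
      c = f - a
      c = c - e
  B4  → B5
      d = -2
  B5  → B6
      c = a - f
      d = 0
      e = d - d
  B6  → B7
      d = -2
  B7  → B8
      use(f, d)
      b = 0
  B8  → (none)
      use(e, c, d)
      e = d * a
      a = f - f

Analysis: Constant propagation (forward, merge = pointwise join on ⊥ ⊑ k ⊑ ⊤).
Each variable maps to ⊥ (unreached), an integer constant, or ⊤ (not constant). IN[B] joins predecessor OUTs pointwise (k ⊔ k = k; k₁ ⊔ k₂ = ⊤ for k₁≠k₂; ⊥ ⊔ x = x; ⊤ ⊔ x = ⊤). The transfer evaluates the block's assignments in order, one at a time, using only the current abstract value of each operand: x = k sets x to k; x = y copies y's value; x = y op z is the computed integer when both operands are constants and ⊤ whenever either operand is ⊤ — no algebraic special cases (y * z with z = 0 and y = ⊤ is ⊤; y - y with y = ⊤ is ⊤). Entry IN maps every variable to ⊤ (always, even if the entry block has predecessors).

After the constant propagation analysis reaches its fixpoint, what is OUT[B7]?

Fixpoint table:
  B0: | IN=(all ⊤) | OUT={f:5; rest ⊤}
  B1: | IN={f:5; rest ⊤} | OUT={f:-3; rest ⊤}
  B2: | IN={f:-3; rest ⊤} | OUT={f:-3; rest ⊤}
  B3: | IN={f:-3; rest ⊤} | OUT={a:9, f:-3; rest ⊤}
  B4: | IN={a:9, f:-3; rest ⊤} | OUT={a:9, d:-2, f:-3; rest ⊤}
  B5: | IN={a:9, d:-2, f:-3; rest ⊤} | OUT={a:9, c:12, d:0, e:0, f:-3; rest ⊤}
  B6: | IN={a:9, c:12, d:0, e:0, f:-3; rest ⊤} | OUT={a:9, c:12, d:-2, e:0, f:-3; rest ⊤}
  B7: | IN={a:9, c:12, d:-2, e:0, f:-3; rest ⊤} | OUT={a:9, b:0, c:12, d:-2, e:0, f:-3; rest ⊤}
  B8: | IN={a:9, b:0, c:12, d:-2, e:0, f:-3; rest ⊤} | OUT={a:0, b:0, c:12, d:-2, e:-18, f:-3; rest ⊤}

Merge at B7: IN[B7] = OUT[B6] = {a: 9, b: ⊤, c: 12, d: -2, e: 0, f: -3}
Applying B7's transfer function to that IN value gives OUT[B7] (row B7 above).

Answer: {a: 9, b: 0, c: 12, d: -2, e: 0, f: -3}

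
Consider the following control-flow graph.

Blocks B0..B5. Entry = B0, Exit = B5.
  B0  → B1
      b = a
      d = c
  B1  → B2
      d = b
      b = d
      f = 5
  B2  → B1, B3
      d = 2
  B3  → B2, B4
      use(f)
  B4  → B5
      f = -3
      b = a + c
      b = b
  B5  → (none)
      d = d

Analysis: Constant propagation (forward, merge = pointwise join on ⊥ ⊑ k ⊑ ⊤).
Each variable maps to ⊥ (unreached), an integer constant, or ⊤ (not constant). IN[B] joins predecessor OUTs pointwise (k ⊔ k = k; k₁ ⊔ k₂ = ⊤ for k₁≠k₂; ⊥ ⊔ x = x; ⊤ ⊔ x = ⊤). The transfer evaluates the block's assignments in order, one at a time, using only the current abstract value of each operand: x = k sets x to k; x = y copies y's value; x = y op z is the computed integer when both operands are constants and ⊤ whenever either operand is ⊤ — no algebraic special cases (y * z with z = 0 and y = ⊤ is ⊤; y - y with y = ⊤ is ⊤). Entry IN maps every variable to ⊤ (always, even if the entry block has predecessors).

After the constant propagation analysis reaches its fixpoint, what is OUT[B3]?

Answer: {a: ⊤, b: ⊤, c: ⊤, d: 2, e: ⊤, f: 5}

Trace:
Converged values:
  B0:   IN=(all ⊤)   OUT=(all ⊤)
  B1:   IN=(all ⊤)   OUT={f:5; rest ⊤}
  B2:   IN={f:5; rest ⊤}   OUT={d:2, f:5; rest ⊤}
  B3:   IN={d:2, f:5; rest ⊤}   OUT={d:2, f:5; rest ⊤}
  B4:   IN={d:2, f:5; rest ⊤}   OUT={d:2, f:-3; rest ⊤}
  B5:   IN={d:2, f:-3; rest ⊤}   OUT={d:2, f:-3; rest ⊤}

Merge at B3: IN[B3] = OUT[B2] = {a: ⊤, b: ⊤, c: ⊤, d: 2, e: ⊤, f: 5}
Applying B3's transfer function to that IN value gives OUT[B3] (row B3 above).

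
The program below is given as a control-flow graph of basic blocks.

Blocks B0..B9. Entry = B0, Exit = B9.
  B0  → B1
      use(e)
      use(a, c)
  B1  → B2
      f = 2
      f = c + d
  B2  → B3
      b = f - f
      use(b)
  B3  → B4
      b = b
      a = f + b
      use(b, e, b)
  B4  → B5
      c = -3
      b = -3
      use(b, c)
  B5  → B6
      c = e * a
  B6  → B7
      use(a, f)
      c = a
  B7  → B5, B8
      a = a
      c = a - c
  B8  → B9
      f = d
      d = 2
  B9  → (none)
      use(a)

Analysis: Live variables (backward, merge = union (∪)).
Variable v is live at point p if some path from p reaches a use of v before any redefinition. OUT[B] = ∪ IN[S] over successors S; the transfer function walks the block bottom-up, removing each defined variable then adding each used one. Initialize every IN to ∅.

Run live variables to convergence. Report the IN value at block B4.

Answer: {a, d, e, f}

Working:
Per-block solution:
  B0:   IN={a, c, d, e}   OUT={c, d, e}
  B1:   IN={c, d, e}   OUT={d, e, f}
  B2:   IN={d, e, f}   OUT={b, d, e, f}
  B3:   IN={b, d, e, f}   OUT={a, d, e, f}
  B4:   IN={a, d, e, f}   OUT={a, d, e, f}
  B5:   IN={a, d, e, f}   OUT={a, d, e, f}
  B6:   IN={a, d, e, f}   OUT={a, c, d, e, f}
  B7:   IN={a, c, d, e, f}   OUT={a, d, e, f}
  B8:   IN={a, d}   OUT={a}
  B9:   IN={a}   OUT={}

Merge at B4: OUT[B4] = IN[B5] = {a, d, e, f}
Applying B4's transfer function to that OUT value gives IN[B4] (row B4 above).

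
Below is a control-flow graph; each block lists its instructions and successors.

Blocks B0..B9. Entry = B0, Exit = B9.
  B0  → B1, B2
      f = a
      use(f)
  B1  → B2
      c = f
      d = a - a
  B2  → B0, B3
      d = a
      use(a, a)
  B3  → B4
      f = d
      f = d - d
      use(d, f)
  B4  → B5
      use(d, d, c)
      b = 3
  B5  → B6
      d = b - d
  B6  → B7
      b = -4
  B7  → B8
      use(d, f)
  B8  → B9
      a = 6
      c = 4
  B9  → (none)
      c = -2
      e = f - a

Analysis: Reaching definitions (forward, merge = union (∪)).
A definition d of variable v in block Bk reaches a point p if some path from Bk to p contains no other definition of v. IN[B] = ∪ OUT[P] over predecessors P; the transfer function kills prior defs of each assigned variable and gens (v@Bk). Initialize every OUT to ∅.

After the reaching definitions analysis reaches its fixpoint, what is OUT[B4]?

Answer: {b@B4, c@B1, d@B2, f@B3}

Derivation:
Per-block solution:
  B0: | IN={c@B1, d@B2, f@B0} | OUT={c@B1, d@B2, f@B0}
  B1: | IN={c@B1, d@B2, f@B0} | OUT={c@B1, d@B1, f@B0}
  B2: | IN={c@B1, d@B1, d@B2, f@B0} | OUT={c@B1, d@B2, f@B0}
  B3: | IN={c@B1, d@B2, f@B0} | OUT={c@B1, d@B2, f@B3}
  B4: | IN={c@B1, d@B2, f@B3} | OUT={b@B4, c@B1, d@B2, f@B3}
  B5: | IN={b@B4, c@B1, d@B2, f@B3} | OUT={b@B4, c@B1, d@B5, f@B3}
  B6: | IN={b@B4, c@B1, d@B5, f@B3} | OUT={b@B6, c@B1, d@B5, f@B3}
  B7: | IN={b@B6, c@B1, d@B5, f@B3} | OUT={b@B6, c@B1, d@B5, f@B3}
  B8: | IN={b@B6, c@B1, d@B5, f@B3} | OUT={a@B8, b@B6, c@B8, d@B5, f@B3}
  B9: | IN={a@B8, b@B6, c@B8, d@B5, f@B3} | OUT={a@B8, b@B6, c@B9, d@B5, e@B9, f@B3}

Merge at B4: IN[B4] = OUT[B3] = {c@B1, d@B2, f@B3}
Applying B4's transfer function to that IN value gives OUT[B4] (row B4 above).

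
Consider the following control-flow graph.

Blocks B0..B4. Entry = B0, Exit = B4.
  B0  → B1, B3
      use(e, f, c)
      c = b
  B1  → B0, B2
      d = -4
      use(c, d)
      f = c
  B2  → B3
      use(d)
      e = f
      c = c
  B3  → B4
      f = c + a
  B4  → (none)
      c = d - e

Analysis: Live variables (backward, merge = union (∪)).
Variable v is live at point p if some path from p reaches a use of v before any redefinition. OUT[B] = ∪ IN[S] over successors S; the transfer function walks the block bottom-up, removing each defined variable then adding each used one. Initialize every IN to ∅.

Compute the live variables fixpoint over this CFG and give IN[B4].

Converged values:
  B0:   IN={a, b, c, d, e, f}   OUT={a, b, c, d, e}
  B1:   IN={a, b, c, e}   OUT={a, b, c, d, e, f}
  B2:   IN={a, c, d, f}   OUT={a, c, d, e}
  B3:   IN={a, c, d, e}   OUT={d, e}
  B4:   IN={d, e}   OUT={}

B4 is the boundary node: OUT[B4] = {}
Applying B4's transfer function to that OUT value gives IN[B4] (row B4 above).

Answer: {d, e}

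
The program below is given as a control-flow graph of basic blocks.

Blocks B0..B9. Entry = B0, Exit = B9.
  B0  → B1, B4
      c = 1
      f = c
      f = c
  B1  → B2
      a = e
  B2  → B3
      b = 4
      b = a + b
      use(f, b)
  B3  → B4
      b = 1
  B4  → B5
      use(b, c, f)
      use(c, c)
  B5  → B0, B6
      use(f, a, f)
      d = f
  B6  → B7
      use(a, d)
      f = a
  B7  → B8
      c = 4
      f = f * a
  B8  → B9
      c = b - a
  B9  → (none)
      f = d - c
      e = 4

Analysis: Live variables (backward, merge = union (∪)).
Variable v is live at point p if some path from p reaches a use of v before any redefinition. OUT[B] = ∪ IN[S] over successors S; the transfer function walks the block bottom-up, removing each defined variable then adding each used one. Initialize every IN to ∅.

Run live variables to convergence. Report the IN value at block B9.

Answer: {c, d}

Trace:
Per-block solution:
  B0: | IN={a, b, e} | OUT={a, b, c, e, f}
  B1: | IN={c, e, f} | OUT={a, c, e, f}
  B2: | IN={a, c, e, f} | OUT={a, c, e, f}
  B3: | IN={a, c, e, f} | OUT={a, b, c, e, f}
  B4: | IN={a, b, c, e, f} | OUT={a, b, e, f}
  B5: | IN={a, b, e, f} | OUT={a, b, d, e}
  B6: | IN={a, b, d} | OUT={a, b, d, f}
  B7: | IN={a, b, d, f} | OUT={a, b, d}
  B8: | IN={a, b, d} | OUT={c, d}
  B9: | IN={c, d} | OUT={}

B9 is the boundary node: OUT[B9] = {}
Applying B9's transfer function to that OUT value gives IN[B9] (row B9 above).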